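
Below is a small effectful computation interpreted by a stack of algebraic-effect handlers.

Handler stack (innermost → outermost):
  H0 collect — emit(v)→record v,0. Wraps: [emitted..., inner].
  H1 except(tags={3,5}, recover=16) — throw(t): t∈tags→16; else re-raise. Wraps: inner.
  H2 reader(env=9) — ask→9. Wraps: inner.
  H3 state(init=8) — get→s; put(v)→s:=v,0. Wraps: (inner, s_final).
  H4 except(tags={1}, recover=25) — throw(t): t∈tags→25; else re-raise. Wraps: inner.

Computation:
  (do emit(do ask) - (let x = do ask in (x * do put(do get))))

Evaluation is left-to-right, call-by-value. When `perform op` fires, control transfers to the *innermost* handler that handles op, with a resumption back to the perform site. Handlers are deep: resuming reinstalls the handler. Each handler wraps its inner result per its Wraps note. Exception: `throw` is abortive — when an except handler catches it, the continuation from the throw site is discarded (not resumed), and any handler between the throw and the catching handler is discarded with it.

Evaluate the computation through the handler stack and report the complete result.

Working:
ask @ H2 ⇒ 9
emit(9) @ H0 ⇒ out+=9
ask @ H2 ⇒ 9
get @ H3 ⇒ 8
put(8) @ H3 ⇒ s:=8
H0 returns [9, 0]
H1 returns [9, 0]
H2 returns [9, 0]
H3 returns ([9, 0], 8)
H4 returns ([9, 0], 8)
= ([9, 0], 8)

Answer: ([9, 0], 8)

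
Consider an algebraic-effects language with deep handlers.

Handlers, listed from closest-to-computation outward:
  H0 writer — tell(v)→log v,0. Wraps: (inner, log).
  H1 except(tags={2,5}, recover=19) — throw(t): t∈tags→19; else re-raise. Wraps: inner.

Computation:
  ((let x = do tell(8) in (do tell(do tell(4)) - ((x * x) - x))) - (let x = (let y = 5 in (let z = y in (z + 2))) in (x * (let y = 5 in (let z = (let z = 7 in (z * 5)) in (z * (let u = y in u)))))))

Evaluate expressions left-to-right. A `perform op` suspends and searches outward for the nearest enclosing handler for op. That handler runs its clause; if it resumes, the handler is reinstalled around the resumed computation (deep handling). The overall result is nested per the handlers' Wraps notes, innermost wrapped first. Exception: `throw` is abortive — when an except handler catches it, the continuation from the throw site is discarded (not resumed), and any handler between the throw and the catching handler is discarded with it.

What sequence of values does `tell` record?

Step-by-step:
tell(8) @ H0 ⇒ log+=8
tell(4) @ H0 ⇒ log+=4
tell(0) @ H0 ⇒ log+=0
H0 returns (-1225, (8, 4, 0))
H1 returns (-1225, (8, 4, 0))
= (-1225, (8, 4, 0))

Answer: (8, 4, 0)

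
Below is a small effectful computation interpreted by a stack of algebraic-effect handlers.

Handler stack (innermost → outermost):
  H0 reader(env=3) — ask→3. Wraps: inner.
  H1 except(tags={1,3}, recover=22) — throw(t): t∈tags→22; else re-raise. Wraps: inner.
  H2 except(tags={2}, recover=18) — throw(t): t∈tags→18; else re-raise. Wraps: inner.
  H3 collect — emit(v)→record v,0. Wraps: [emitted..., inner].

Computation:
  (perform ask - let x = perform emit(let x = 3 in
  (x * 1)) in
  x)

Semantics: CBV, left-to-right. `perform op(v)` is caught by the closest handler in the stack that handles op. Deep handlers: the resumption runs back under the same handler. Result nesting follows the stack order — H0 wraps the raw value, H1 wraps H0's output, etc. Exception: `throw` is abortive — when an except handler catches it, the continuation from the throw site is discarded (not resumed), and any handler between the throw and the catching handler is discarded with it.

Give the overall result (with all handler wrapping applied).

Working:
ask @ H0 ⇒ 3
emit(3) @ H3 ⇒ out+=3
H0 returns 3
H1 returns 3
H2 returns 3
H3 returns [3, 3]
= [3, 3]

Answer: [3, 3]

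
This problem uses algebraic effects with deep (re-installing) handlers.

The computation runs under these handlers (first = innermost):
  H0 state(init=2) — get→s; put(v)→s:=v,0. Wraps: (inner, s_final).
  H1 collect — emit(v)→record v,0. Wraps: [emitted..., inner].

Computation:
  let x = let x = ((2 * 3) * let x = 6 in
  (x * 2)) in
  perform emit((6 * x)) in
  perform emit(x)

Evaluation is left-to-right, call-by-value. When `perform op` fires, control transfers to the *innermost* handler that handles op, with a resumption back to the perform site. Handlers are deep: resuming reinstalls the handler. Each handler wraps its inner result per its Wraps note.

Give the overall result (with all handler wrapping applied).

Answer: [432, 0, (0, 2)]

Step-by-step:
emit(432) @ H1 ⇒ out+=432
emit(0) @ H1 ⇒ out+=0
H0 returns (0, 2)
H1 returns [432, 0, (0, 2)]
= [432, 0, (0, 2)]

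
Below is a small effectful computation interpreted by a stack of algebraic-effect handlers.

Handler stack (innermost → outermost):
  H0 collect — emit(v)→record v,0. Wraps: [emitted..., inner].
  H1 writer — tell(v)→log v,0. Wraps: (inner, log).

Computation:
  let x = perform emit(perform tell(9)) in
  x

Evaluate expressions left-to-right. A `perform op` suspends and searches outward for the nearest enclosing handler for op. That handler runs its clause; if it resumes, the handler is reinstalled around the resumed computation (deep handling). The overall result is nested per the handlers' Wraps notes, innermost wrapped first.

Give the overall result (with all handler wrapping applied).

Answer: ([0, 0], (9))

Working:
tell(9) @ H1 ⇒ log+=9
emit(0) @ H0 ⇒ out+=0
H0 returns [0, 0]
H1 returns ([0, 0], (9))
= ([0, 0], (9))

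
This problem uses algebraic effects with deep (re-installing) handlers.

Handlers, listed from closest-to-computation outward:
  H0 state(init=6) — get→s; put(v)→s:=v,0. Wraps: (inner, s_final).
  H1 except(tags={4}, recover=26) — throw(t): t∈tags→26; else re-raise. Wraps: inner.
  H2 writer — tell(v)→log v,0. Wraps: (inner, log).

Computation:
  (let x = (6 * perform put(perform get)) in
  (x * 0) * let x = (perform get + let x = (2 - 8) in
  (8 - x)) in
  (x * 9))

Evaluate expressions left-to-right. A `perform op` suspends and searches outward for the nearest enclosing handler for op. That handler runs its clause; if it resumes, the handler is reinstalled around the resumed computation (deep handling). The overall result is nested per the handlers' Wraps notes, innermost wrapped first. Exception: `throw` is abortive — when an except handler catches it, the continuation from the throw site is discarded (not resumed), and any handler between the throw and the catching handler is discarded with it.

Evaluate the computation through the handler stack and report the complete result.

Evaluation trace:
get @ H0 ⇒ 6
put(6) @ H0 ⇒ s:=6
get @ H0 ⇒ 6
H0 returns (0, 6)
H1 returns (0, 6)
H2 returns ((0, 6), ())
= ((0, 6), ())

Answer: ((0, 6), ())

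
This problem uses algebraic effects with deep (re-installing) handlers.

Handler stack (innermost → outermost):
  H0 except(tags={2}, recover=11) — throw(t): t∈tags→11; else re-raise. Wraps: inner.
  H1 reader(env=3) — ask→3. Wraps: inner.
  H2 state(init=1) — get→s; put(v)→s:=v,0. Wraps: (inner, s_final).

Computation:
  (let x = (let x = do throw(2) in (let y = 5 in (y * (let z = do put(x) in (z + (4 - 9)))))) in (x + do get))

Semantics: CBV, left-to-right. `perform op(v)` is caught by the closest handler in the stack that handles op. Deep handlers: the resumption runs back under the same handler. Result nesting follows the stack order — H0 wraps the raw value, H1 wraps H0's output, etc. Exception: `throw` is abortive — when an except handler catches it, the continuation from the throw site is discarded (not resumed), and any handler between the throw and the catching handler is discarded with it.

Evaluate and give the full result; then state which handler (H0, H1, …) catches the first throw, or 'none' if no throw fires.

Answer: (11, 1) ; first throw caught by: H0

Evaluation trace:
throw(2) @ H0 caught ⇒ 11
H1 returns 11
H2 returns (11, 1)
= (11, 1)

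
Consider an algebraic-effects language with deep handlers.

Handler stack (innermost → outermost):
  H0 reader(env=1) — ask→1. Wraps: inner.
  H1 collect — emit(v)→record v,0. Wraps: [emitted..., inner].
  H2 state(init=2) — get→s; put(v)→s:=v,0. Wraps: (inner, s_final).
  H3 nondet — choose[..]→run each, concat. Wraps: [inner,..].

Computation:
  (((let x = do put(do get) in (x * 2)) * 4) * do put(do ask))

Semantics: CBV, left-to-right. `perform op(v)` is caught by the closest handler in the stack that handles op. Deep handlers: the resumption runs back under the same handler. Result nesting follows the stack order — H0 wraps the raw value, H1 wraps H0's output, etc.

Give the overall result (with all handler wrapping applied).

Answer: [([0], 1)]

Step-by-step:
get @ H2 ⇒ 2
put(2) @ H2 ⇒ s:=2
ask @ H0 ⇒ 1
put(1) @ H2 ⇒ s:=1
H0 returns 0
H1 returns [0]
H2 returns ([0], 1)
H3 returns [([0], 1)]
= [([0], 1)]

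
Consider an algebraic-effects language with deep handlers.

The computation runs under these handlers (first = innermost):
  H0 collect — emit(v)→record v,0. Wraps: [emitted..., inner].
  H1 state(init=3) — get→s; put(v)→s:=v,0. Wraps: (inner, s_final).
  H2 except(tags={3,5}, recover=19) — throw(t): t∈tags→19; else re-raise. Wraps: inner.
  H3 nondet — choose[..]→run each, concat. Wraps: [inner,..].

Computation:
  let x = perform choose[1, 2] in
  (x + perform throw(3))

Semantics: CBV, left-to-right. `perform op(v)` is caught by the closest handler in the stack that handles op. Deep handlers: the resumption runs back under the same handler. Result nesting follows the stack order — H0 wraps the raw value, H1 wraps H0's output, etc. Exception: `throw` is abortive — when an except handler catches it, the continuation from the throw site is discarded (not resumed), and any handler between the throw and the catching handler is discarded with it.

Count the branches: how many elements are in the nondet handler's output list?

Step-by-step:
choose[1, 2] @ H3
  branch[0] choose=1:
    throw(3) @ H2 caught ⇒ 19
    H3 returns [19]
  branch[1] choose=2:
    throw(3) @ H2 caught ⇒ 19
    H3 returns [19]
= [19, 19]

Answer: 2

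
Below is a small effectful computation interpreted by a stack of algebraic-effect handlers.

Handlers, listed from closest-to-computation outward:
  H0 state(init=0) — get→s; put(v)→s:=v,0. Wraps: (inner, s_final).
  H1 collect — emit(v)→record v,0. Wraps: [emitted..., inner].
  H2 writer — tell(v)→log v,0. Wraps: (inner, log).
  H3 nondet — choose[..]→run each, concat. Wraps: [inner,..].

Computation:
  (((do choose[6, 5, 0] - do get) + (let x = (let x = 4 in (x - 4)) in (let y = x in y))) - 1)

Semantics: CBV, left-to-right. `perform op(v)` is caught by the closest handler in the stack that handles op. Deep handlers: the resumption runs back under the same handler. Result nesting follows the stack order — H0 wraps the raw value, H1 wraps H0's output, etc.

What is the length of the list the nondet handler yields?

Evaluation trace:
choose[6, 5, 0] @ H3
  branch[0] choose=6:
    get @ H0 ⇒ 0
    H0 returns (5, 0)
    H1 returns [(5, 0)]
    H2 returns ([(5, 0)], ())
    H3 returns [([(5, 0)], ())]
  branch[1] choose=5:
    get @ H0 ⇒ 0
    H0 returns (4, 0)
    H1 returns [(4, 0)]
    H2 returns ([(4, 0)], ())
    H3 returns [([(4, 0)], ())]
  branch[2] choose=0:
    get @ H0 ⇒ 0
    H0 returns (-1, 0)
    H1 returns [(-1, 0)]
    H2 returns ([(-1, 0)], ())
    H3 returns [([(-1, 0)], ())]
= [([(5, 0)], ()), ([(4, 0)], ()), ([(-1, 0)], ())]

Answer: 3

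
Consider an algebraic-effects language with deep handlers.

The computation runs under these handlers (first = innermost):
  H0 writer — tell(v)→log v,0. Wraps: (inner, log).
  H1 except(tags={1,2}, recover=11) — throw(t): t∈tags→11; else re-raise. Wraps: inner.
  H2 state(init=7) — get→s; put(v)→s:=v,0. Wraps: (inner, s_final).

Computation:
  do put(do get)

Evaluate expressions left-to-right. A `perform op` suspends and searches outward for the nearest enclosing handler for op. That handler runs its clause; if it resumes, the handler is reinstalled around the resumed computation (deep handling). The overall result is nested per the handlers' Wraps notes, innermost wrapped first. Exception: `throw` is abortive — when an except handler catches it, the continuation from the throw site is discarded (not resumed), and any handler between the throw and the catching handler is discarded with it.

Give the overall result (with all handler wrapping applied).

Evaluation trace:
get @ H2 ⇒ 7
put(7) @ H2 ⇒ s:=7
H0 returns (0, ())
H1 returns (0, ())
H2 returns ((0, ()), 7)
= ((0, ()), 7)

Answer: ((0, ()), 7)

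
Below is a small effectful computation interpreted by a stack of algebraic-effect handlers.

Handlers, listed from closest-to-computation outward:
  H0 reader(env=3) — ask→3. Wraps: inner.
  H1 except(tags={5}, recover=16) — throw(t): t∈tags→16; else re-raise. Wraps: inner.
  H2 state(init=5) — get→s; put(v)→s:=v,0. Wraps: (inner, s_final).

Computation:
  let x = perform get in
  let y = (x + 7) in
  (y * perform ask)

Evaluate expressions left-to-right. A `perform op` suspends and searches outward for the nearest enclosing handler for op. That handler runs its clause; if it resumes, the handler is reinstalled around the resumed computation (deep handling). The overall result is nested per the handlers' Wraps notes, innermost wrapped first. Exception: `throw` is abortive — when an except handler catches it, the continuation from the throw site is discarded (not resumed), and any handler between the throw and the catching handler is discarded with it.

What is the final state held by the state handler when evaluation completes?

Working:
get @ H2 ⇒ 5
ask @ H0 ⇒ 3
H0 returns 36
H1 returns 36
H2 returns (36, 5)
= (36, 5)

Answer: 5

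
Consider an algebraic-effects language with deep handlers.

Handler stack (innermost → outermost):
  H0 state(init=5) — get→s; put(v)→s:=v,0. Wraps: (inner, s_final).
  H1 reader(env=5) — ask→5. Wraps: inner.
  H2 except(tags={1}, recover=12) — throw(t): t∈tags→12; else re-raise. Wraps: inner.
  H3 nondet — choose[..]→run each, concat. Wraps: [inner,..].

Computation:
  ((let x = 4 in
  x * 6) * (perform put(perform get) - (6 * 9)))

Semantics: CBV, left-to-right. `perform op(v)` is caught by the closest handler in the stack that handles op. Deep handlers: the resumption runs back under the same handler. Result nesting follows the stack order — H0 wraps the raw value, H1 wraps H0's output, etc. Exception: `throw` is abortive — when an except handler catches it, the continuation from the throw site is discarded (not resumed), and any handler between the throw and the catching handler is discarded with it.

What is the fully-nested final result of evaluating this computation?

Answer: [(-1296, 5)]

Step-by-step:
get @ H0 ⇒ 5
put(5) @ H0 ⇒ s:=5
H0 returns (-1296, 5)
H1 returns (-1296, 5)
H2 returns (-1296, 5)
H3 returns [(-1296, 5)]
= [(-1296, 5)]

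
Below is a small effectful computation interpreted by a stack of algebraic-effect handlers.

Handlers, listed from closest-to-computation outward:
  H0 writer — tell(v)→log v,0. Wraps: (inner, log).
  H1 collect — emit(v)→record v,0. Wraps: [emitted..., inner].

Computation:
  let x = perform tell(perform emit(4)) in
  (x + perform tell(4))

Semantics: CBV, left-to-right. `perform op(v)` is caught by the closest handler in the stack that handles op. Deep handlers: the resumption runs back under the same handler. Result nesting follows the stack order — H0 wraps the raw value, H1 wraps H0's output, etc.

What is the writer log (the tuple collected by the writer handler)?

Step-by-step:
emit(4) @ H1 ⇒ out+=4
tell(0) @ H0 ⇒ log+=0
tell(4) @ H0 ⇒ log+=4
H0 returns (0, (0, 4))
H1 returns [4, (0, (0, 4))]
= [4, (0, (0, 4))]

Answer: (0, 4)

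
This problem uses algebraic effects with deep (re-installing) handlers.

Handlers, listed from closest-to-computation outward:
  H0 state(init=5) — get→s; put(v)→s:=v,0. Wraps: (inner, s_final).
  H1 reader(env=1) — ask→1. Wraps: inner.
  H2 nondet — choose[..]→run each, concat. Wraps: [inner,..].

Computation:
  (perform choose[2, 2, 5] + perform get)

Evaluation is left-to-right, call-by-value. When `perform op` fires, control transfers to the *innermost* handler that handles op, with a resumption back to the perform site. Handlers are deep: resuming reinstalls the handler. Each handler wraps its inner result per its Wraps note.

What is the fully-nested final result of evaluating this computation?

Evaluation trace:
choose[2, 2, 5] @ H2
  branch[0] choose=2:
    get @ H0 ⇒ 5
    H0 returns (7, 5)
    H1 returns (7, 5)
    H2 returns [(7, 5)]
  branch[1] choose=2:
    get @ H0 ⇒ 5
    H0 returns (7, 5)
    H1 returns (7, 5)
    H2 returns [(7, 5)]
  branch[2] choose=5:
    get @ H0 ⇒ 5
    H0 returns (10, 5)
    H1 returns (10, 5)
    H2 returns [(10, 5)]
= [(7, 5), (7, 5), (10, 5)]

Answer: [(7, 5), (7, 5), (10, 5)]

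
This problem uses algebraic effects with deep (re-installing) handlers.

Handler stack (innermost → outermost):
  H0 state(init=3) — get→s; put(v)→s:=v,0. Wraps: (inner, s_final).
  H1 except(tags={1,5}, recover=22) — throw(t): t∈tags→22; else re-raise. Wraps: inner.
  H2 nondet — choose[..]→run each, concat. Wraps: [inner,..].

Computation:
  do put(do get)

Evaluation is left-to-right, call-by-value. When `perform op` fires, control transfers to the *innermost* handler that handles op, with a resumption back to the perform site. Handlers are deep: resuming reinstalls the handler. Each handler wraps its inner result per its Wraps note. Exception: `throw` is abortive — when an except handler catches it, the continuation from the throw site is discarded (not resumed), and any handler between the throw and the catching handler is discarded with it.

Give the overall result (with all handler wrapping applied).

Answer: [(0, 3)]

Working:
get @ H0 ⇒ 3
put(3) @ H0 ⇒ s:=3
H0 returns (0, 3)
H1 returns (0, 3)
H2 returns [(0, 3)]
= [(0, 3)]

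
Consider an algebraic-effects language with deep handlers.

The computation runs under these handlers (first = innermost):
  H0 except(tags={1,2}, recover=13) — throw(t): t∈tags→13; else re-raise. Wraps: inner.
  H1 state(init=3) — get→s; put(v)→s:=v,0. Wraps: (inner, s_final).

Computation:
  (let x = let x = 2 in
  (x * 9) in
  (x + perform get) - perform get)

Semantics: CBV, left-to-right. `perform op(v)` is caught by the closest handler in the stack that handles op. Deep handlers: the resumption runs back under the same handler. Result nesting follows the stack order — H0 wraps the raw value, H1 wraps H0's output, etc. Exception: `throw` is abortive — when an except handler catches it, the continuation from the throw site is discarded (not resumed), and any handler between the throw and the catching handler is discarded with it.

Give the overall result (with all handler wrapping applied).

Answer: (18, 3)

Working:
get @ H1 ⇒ 3
get @ H1 ⇒ 3
H0 returns 18
H1 returns (18, 3)
= (18, 3)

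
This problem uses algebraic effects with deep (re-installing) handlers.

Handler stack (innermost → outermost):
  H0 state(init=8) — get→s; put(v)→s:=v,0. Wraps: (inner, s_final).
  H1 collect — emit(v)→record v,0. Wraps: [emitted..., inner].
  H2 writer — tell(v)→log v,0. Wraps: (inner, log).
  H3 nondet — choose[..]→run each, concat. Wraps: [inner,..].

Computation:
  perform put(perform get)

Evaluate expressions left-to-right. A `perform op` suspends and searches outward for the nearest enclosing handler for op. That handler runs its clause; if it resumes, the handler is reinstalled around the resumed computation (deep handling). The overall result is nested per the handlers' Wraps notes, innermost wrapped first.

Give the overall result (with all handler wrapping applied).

Step-by-step:
get @ H0 ⇒ 8
put(8) @ H0 ⇒ s:=8
H0 returns (0, 8)
H1 returns [(0, 8)]
H2 returns ([(0, 8)], ())
H3 returns [([(0, 8)], ())]
= [([(0, 8)], ())]

Answer: [([(0, 8)], ())]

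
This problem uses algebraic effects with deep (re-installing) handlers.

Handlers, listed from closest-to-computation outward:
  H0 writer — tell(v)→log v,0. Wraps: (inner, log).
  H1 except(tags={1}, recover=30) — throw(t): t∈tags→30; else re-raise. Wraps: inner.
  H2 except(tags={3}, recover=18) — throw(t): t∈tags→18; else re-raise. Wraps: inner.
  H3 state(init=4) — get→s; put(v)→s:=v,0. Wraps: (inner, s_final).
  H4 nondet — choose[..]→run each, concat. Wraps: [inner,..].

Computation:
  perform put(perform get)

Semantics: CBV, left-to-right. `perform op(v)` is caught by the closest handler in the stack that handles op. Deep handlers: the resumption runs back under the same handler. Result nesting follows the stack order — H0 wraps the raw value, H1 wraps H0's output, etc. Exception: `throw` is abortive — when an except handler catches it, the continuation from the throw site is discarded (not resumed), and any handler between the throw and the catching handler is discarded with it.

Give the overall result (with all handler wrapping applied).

Step-by-step:
get @ H3 ⇒ 4
put(4) @ H3 ⇒ s:=4
H0 returns (0, ())
H1 returns (0, ())
H2 returns (0, ())
H3 returns ((0, ()), 4)
H4 returns [((0, ()), 4)]
= [((0, ()), 4)]

Answer: [((0, ()), 4)]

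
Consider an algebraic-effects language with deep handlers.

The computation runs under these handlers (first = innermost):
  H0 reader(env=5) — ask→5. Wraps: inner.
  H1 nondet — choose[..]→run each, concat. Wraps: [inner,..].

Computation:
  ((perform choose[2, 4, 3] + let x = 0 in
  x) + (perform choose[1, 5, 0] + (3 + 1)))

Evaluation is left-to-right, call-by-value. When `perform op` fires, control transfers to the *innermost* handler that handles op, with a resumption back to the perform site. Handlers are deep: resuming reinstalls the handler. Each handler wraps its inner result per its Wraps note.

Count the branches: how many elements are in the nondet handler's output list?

Answer: 9

Step-by-step:
choose[2, 4, 3] @ H1
  branch[0] choose=2:
    choose[1, 5, 0] @ H1
      branch[0] choose=1:
        H0 returns 7
        H1 returns [7]
      branch[1] choose=5:
        H0 returns 11
        H1 returns [11]
      branch[2] choose=0:
        H0 returns 6
        H1 returns [6]
  branch[1] choose=4:
    choose[1, 5, 0] @ H1
      branch[0] choose=1:
        H0 returns 9
        H1 returns [9]
      branch[1] choose=5:
        H0 returns 13
        H1 returns [13]
      branch[2] choose=0:
        H0 returns 8
        H1 returns [8]
  branch[2] choose=3:
    choose[1, 5, 0] @ H1
      branch[0] choose=1:
        H0 returns 8
        H1 returns [8]
      branch[1] choose=5:
        H0 returns 12
        H1 returns [12]
      branch[2] choose=0:
        H0 returns 7
        H1 returns [7]
= [7, 11, 6, 9, 13, 8, 8, 12, 7]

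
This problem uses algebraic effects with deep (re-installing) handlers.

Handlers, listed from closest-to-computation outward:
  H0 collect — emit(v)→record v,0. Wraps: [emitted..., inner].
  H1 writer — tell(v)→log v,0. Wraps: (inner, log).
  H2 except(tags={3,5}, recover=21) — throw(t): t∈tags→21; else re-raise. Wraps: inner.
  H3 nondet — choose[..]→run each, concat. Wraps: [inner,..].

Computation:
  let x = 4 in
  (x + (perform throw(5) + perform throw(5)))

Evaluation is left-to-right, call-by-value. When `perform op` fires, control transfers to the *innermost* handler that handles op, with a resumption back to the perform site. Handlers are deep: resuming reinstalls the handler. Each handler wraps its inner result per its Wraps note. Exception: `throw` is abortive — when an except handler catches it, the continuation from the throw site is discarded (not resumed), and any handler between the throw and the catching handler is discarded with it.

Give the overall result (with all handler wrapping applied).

Answer: [21]

Step-by-step:
throw(5) @ H2 caught ⇒ 21
H3 returns [21]
= [21]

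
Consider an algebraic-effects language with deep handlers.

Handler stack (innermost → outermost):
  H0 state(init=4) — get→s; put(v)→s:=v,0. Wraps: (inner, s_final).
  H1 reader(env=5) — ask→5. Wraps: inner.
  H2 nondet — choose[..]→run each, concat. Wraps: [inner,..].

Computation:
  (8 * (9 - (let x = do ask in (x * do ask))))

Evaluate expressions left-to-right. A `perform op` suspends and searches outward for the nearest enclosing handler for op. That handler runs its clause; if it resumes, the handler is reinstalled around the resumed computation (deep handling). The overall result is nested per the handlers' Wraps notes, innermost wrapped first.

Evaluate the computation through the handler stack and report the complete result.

Evaluation trace:
ask @ H1 ⇒ 5
ask @ H1 ⇒ 5
H0 returns (-128, 4)
H1 returns (-128, 4)
H2 returns [(-128, 4)]
= [(-128, 4)]

Answer: [(-128, 4)]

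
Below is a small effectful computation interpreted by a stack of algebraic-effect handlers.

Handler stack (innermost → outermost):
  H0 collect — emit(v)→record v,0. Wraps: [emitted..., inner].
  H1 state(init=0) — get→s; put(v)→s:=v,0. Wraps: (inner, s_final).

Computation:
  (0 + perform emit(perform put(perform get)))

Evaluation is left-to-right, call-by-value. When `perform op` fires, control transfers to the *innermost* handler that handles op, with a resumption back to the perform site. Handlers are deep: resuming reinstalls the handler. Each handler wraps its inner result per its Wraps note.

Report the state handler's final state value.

Answer: 0

Step-by-step:
get @ H1 ⇒ 0
put(0) @ H1 ⇒ s:=0
emit(0) @ H0 ⇒ out+=0
H0 returns [0, 0]
H1 returns ([0, 0], 0)
= ([0, 0], 0)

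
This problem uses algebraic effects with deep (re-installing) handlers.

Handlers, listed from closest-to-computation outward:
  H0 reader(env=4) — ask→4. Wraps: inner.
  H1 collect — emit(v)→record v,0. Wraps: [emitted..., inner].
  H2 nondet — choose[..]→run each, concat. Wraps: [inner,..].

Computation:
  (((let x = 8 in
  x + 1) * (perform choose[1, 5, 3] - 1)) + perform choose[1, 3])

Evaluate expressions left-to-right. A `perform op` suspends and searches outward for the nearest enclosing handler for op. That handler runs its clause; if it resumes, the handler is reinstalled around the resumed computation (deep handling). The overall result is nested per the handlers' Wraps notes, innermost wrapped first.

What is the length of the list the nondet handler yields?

Answer: 6

Working:
choose[1, 5, 3] @ H2
  branch[0] choose=1:
    choose[1, 3] @ H2
      branch[0] choose=1:
        H0 returns 1
        H1 returns [1]
        H2 returns [[1]]
      branch[1] choose=3:
        H0 returns 3
        H1 returns [3]
        H2 returns [[3]]
  branch[1] choose=5:
    choose[1, 3] @ H2
      branch[0] choose=1:
        H0 returns 37
        H1 returns [37]
        H2 returns [[37]]
      branch[1] choose=3:
        H0 returns 39
        H1 returns [39]
        H2 returns [[39]]
  branch[2] choose=3:
    choose[1, 3] @ H2
      branch[0] choose=1:
        H0 returns 19
        H1 returns [19]
        H2 returns [[19]]
      branch[1] choose=3:
        H0 returns 21
        H1 returns [21]
        H2 returns [[21]]
= [[1], [3], [37], [39], [19], [21]]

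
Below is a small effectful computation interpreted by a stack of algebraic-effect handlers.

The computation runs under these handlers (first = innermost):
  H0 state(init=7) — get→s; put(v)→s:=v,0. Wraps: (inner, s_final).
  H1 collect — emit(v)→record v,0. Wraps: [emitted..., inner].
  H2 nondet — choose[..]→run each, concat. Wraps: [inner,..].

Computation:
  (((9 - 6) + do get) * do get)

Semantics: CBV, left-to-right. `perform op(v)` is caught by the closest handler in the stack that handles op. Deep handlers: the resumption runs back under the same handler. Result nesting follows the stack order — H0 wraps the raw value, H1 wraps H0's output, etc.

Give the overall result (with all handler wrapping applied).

Evaluation trace:
get @ H0 ⇒ 7
get @ H0 ⇒ 7
H0 returns (70, 7)
H1 returns [(70, 7)]
H2 returns [[(70, 7)]]
= [[(70, 7)]]

Answer: [[(70, 7)]]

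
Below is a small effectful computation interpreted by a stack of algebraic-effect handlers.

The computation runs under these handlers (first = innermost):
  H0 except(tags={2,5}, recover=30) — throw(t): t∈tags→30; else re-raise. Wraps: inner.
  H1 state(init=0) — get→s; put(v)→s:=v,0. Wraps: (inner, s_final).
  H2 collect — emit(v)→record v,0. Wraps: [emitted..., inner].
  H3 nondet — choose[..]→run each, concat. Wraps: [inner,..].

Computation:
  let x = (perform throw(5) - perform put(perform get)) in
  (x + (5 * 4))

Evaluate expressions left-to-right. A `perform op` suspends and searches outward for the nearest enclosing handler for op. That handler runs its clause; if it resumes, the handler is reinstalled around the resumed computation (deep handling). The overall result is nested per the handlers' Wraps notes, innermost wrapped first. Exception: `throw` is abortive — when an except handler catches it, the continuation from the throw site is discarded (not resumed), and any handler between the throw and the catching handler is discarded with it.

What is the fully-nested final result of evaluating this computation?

Answer: [[(30, 0)]]

Working:
throw(5) @ H0 caught ⇒ 30
H1 returns (30, 0)
H2 returns [(30, 0)]
H3 returns [[(30, 0)]]
= [[(30, 0)]]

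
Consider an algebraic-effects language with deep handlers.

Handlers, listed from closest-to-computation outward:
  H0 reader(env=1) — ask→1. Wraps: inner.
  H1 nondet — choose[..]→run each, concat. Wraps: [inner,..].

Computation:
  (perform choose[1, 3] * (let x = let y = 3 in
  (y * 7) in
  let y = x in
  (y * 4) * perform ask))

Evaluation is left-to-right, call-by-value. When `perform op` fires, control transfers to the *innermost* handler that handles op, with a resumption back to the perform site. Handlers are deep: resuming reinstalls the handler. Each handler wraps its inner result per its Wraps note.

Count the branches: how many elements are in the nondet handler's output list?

Answer: 2

Step-by-step:
choose[1, 3] @ H1
  branch[0] choose=1:
    ask @ H0 ⇒ 1
    H0 returns 84
    H1 returns [84]
  branch[1] choose=3:
    ask @ H0 ⇒ 1
    H0 returns 252
    H1 returns [252]
= [84, 252]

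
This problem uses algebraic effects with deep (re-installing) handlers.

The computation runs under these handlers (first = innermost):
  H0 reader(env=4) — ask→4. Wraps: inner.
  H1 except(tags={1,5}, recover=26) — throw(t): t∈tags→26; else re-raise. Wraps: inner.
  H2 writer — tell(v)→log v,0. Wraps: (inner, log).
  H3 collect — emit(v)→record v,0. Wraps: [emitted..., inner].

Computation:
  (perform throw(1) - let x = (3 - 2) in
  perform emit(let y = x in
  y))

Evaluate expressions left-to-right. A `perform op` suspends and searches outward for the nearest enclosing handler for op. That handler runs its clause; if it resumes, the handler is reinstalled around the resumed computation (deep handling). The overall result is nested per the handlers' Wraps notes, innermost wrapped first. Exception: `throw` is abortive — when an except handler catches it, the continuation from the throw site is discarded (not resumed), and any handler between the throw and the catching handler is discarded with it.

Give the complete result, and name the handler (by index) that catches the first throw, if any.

Answer: [(26, ())] ; first throw caught by: H1

Working:
throw(1) @ H1 caught ⇒ 26
H2 returns (26, ())
H3 returns [(26, ())]
= [(26, ())]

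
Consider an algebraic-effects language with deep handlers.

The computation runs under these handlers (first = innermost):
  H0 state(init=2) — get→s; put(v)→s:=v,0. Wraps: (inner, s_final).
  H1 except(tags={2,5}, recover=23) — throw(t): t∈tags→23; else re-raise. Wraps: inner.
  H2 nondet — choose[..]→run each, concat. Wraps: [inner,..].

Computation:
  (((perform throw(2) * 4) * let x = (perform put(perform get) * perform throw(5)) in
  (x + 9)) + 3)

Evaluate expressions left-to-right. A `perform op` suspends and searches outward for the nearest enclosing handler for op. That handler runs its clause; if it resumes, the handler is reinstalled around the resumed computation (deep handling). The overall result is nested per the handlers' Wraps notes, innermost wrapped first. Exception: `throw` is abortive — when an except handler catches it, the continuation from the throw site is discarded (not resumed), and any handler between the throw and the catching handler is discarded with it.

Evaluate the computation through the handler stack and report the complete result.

Step-by-step:
throw(2) @ H1 caught ⇒ 23
H2 returns [23]
= [23]

Answer: [23]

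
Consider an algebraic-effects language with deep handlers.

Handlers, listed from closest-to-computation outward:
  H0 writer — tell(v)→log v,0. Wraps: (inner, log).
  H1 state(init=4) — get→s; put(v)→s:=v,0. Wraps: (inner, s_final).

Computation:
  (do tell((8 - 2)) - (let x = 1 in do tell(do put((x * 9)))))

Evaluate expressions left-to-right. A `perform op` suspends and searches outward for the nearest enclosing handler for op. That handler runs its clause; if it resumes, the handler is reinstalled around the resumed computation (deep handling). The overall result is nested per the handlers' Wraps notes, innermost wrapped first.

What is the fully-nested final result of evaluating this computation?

Answer: ((0, (6, 0)), 9)

Evaluation trace:
tell(6) @ H0 ⇒ log+=6
put(9) @ H1 ⇒ s:=9
tell(0) @ H0 ⇒ log+=0
H0 returns (0, (6, 0))
H1 returns ((0, (6, 0)), 9)
= ((0, (6, 0)), 9)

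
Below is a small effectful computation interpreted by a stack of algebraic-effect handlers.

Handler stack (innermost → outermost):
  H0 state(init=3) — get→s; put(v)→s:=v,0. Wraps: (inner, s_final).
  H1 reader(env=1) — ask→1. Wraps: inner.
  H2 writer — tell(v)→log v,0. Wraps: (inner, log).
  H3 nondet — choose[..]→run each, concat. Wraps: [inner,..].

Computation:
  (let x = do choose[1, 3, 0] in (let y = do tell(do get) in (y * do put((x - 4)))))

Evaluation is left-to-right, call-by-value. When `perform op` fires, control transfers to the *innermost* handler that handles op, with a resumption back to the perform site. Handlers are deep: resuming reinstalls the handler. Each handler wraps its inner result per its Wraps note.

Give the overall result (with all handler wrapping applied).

Answer: [((0, -3), (3)), ((0, -1), (3)), ((0, -4), (3))]

Evaluation trace:
choose[1, 3, 0] @ H3
  branch[0] choose=1:
    get @ H0 ⇒ 3
    tell(3) @ H2 ⇒ log+=3
    put(-3) @ H0 ⇒ s:=-3
    H0 returns (0, -3)
    H1 returns (0, -3)
    H2 returns ((0, -3), (3))
    H3 returns [((0, -3), (3))]
  branch[1] choose=3:
    get @ H0 ⇒ 3
    tell(3) @ H2 ⇒ log+=3
    put(-1) @ H0 ⇒ s:=-1
    H0 returns (0, -1)
    H1 returns (0, -1)
    H2 returns ((0, -1), (3))
    H3 returns [((0, -1), (3))]
  branch[2] choose=0:
    get @ H0 ⇒ 3
    tell(3) @ H2 ⇒ log+=3
    put(-4) @ H0 ⇒ s:=-4
    H0 returns (0, -4)
    H1 returns (0, -4)
    H2 returns ((0, -4), (3))
    H3 returns [((0, -4), (3))]
= [((0, -3), (3)), ((0, -1), (3)), ((0, -4), (3))]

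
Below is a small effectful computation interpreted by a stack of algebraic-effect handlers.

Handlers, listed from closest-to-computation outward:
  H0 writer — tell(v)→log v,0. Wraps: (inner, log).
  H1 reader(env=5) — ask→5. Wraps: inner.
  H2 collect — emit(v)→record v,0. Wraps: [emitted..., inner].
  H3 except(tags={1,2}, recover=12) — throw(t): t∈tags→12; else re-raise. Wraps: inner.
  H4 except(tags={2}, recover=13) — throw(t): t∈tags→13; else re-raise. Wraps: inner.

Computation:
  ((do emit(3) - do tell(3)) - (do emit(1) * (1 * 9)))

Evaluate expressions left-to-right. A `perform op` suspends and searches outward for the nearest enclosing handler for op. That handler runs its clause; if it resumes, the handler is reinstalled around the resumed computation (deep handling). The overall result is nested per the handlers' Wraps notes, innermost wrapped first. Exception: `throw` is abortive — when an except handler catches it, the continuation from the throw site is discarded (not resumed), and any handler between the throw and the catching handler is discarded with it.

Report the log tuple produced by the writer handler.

Answer: (3)

Evaluation trace:
emit(3) @ H2 ⇒ out+=3
tell(3) @ H0 ⇒ log+=3
emit(1) @ H2 ⇒ out+=1
H0 returns (0, (3))
H1 returns (0, (3))
H2 returns [3, 1, (0, (3))]
H3 returns [3, 1, (0, (3))]
H4 returns [3, 1, (0, (3))]
= [3, 1, (0, (3))]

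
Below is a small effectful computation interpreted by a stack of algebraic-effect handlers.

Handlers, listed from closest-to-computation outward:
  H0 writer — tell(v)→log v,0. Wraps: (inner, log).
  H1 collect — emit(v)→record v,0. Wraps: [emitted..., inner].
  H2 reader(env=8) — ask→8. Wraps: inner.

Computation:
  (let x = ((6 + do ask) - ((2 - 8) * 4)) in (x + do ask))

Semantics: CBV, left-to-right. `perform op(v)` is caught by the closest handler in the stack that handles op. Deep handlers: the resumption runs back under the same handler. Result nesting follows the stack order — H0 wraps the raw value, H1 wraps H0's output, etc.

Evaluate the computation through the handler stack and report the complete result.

Answer: [(46, ())]

Evaluation trace:
ask @ H2 ⇒ 8
ask @ H2 ⇒ 8
H0 returns (46, ())
H1 returns [(46, ())]
H2 returns [(46, ())]
= [(46, ())]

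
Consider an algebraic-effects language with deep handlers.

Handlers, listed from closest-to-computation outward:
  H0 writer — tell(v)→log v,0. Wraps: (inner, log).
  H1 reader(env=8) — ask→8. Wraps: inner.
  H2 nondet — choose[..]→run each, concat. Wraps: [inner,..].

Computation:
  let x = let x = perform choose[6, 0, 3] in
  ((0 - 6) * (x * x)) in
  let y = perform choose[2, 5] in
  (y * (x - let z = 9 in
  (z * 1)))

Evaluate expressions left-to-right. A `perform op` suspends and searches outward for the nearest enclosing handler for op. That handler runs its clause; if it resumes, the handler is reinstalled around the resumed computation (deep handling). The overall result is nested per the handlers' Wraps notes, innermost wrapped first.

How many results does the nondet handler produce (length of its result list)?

Answer: 6

Step-by-step:
choose[6, 0, 3] @ H2
  branch[0] choose=6:
    choose[2, 5] @ H2
      branch[0] choose=2:
        H0 returns (-450, ())
        H1 returns (-450, ())
        H2 returns [(-450, ())]
      branch[1] choose=5:
        H0 returns (-1125, ())
        H1 returns (-1125, ())
        H2 returns [(-1125, ())]
  branch[1] choose=0:
    choose[2, 5] @ H2
      branch[0] choose=2:
        H0 returns (-18, ())
        H1 returns (-18, ())
        H2 returns [(-18, ())]
      branch[1] choose=5:
        H0 returns (-45, ())
        H1 returns (-45, ())
        H2 returns [(-45, ())]
  branch[2] choose=3:
    choose[2, 5] @ H2
      branch[0] choose=2:
        H0 returns (-126, ())
        H1 returns (-126, ())
        H2 returns [(-126, ())]
      branch[1] choose=5:
        H0 returns (-315, ())
        H1 returns (-315, ())
        H2 returns [(-315, ())]
= [(-450, ()), (-1125, ()), (-18, ()), (-45, ()), (-126, ()), (-315, ())]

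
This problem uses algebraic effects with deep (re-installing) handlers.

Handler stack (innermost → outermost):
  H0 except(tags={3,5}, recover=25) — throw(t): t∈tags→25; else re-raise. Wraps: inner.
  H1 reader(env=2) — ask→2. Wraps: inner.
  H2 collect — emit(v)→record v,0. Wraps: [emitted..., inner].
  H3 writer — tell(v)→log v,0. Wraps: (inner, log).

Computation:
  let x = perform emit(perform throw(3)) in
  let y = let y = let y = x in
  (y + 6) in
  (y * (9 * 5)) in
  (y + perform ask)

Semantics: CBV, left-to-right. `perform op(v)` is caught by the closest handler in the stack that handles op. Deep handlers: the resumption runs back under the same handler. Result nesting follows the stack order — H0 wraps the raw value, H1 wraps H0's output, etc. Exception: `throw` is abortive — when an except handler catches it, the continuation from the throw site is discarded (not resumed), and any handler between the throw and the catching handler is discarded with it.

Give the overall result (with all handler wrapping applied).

Answer: ([25], ())

Step-by-step:
throw(3) @ H0 caught ⇒ 25
H1 returns 25
H2 returns [25]
H3 returns ([25], ())
= ([25], ())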